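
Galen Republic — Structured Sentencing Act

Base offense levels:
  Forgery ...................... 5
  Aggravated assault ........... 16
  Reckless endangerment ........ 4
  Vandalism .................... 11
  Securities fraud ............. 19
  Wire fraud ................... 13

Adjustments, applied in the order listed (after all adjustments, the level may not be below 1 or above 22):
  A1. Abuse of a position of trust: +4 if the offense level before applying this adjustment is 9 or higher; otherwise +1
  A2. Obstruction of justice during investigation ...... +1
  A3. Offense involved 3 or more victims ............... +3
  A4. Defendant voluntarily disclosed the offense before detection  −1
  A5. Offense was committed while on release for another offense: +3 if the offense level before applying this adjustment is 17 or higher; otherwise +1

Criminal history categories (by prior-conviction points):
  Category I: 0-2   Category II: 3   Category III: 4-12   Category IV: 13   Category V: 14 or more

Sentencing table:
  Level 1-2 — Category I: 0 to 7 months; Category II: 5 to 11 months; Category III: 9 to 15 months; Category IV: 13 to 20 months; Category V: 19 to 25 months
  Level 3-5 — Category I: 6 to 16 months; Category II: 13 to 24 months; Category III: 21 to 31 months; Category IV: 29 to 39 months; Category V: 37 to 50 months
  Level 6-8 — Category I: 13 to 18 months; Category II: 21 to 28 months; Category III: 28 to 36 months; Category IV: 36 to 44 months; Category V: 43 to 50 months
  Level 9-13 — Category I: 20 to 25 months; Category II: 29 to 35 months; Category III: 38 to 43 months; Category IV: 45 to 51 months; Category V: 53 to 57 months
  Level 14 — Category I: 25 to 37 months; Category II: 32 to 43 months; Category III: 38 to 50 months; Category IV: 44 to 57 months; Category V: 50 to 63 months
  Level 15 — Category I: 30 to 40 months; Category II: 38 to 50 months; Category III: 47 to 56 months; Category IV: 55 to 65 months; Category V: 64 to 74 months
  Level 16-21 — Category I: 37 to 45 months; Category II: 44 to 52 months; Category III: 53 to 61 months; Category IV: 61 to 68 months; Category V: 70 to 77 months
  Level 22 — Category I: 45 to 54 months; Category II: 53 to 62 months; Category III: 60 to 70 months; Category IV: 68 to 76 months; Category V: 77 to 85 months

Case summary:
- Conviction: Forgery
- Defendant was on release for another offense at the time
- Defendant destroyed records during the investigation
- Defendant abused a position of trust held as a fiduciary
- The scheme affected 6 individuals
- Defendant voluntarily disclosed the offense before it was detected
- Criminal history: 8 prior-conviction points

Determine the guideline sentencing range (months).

Base offense level for forgery: 5.
A1 applies (level before this adjustment is 5 < 9, so +1): 5 + 1 = 6.
A2 applies: 6 + 1 = 7.
A3 applies: 7 + 3 = 10.
A4 applies: 10 − 1 = 9.
A5 applies (level before this adjustment is 9 < 17, so +1): 9 + 1 = 10.
Final offense level: 10.
Criminal history: 8 prior points → Category III (4-12).
Level 10 falls in the 9-13 band.
Grid: Level 9-13 × Category III = 38-43 months.

38-43 months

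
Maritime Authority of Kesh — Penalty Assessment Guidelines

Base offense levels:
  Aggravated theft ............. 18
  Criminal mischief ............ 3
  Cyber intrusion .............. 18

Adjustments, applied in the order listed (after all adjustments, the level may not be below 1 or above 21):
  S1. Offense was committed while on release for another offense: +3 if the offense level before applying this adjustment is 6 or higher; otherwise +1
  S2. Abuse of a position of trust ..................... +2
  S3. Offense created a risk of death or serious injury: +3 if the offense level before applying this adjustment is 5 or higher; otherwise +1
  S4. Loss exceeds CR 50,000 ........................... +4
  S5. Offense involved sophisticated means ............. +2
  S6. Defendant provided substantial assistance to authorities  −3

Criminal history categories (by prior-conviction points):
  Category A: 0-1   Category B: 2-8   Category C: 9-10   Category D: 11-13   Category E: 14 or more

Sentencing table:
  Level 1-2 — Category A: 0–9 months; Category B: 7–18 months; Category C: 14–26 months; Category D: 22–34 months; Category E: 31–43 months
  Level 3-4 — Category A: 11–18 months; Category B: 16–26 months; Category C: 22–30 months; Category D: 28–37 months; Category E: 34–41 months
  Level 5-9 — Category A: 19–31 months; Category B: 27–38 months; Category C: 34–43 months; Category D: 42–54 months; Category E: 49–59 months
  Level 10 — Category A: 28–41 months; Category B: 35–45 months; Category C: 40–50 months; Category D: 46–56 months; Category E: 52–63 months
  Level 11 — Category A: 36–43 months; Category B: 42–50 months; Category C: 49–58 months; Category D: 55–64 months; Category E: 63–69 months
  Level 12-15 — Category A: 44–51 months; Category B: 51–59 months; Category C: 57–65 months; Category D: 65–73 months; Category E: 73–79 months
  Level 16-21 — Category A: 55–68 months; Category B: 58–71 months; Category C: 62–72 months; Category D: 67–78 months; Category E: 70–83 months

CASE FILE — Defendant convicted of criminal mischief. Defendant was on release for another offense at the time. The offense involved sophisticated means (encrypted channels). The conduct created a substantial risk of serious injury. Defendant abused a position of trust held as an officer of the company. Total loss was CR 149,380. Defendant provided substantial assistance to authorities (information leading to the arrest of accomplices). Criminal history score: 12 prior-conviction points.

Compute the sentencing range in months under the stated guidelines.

Base offense level for criminal mischief: 3.
S1 applies (level before this adjustment is 3 < 6, so +1): 3 + 1 = 4.
S2 applies: 4 + 2 = 6.
S3 applies (level before this adjustment is 6 ≥ 5, so +3): 6 + 3 = 9.
S4 applies: 9 + 4 = 13.
S5 applies: 13 + 2 = 15.
S6 applies: 15 − 3 = 12.
Final offense level: 12.
Criminal history: 12 prior points → Category D (11-13).
Level 12 falls in the 12-15 band.
Grid: Level 12-15 × Category D = 65-73 months.

65-73 months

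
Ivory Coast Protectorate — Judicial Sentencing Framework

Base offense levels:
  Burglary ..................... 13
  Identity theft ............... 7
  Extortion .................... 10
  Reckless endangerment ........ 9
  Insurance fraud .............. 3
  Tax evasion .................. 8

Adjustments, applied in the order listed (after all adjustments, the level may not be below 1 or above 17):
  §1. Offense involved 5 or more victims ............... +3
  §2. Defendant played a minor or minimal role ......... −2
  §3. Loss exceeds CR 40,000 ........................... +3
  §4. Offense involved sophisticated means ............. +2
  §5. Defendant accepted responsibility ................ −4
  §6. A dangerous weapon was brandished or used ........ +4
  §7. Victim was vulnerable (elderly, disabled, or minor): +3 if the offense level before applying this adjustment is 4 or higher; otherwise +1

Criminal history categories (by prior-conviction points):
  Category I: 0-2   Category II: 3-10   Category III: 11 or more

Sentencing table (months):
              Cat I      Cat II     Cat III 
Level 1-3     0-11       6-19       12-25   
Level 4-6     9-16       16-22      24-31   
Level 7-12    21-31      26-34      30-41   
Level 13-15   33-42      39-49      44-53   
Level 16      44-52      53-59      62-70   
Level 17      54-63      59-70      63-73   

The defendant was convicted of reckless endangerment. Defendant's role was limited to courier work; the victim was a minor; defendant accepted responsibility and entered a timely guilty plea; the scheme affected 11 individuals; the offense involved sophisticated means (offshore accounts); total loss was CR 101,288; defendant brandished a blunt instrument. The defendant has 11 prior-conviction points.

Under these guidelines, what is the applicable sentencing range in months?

63-73 months

Base offense level for reckless endangerment: 9.
§1 applies: 9 + 3 = 12.
§2 applies: 12 − 2 = 10.
§3 applies: 10 + 3 = 13.
§4 applies: 13 + 2 = 15.
§5 applies: 15 − 4 = 11.
§6 applies: 11 + 4 = 15.
§7 applies (level before this adjustment is 15 ≥ 4, so +3): 15 + 3 = 18.
Level 18 exceeds the maximum of 17; capped at 17.
Final offense level: 17.
Criminal history: 11 prior points → Category III (11+).
Level 17 falls in the 17 band.
Grid: Level 17 × Category III = 63-73 months.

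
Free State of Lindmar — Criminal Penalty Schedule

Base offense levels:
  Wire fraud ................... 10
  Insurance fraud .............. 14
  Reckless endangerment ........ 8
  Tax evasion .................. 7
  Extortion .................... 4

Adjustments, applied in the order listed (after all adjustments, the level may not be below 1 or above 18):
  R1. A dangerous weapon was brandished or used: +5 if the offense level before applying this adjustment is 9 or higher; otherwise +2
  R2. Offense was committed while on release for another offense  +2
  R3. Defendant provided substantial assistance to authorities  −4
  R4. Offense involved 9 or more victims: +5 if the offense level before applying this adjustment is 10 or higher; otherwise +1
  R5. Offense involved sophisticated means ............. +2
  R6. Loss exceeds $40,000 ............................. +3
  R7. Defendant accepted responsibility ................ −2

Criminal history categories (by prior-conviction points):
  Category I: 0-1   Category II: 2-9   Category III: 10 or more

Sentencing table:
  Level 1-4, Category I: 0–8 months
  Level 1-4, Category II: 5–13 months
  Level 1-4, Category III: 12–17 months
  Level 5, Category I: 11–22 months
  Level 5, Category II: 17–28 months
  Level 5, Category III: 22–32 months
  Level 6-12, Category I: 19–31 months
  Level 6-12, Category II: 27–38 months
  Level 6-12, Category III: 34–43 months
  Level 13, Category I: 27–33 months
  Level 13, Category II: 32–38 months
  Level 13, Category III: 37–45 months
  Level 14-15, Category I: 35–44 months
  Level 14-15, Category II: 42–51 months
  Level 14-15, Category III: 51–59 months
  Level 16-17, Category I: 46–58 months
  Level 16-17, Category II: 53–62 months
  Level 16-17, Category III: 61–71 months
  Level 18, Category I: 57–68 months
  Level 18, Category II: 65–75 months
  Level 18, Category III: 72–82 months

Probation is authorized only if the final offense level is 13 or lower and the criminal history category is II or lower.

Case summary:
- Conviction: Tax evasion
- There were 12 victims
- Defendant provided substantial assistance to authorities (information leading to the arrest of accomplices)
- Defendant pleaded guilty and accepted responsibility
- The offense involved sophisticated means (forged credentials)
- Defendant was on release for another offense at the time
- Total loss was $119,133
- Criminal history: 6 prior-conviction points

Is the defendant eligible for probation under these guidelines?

Base offense level for tax evasion: 7.
R2 applies: 7 + 2 = 9.
R3 applies: 9 − 4 = 5.
R4 applies (level before this adjustment is 5 < 10, so +1): 5 + 1 = 6.
R5 applies: 6 + 2 = 8.
R6 applies: 8 + 3 = 11.
R7 applies: 11 − 2 = 9.
Final offense level: 9.
Criminal history: 6 prior points → Category II (2-9).
Level 9 falls in the 6-12 band.
Grid: Level 6-12 × Category II = 27-38 months.
Probation check: level 9 ≤ 13 and category II ≤ II → eligible.

Yes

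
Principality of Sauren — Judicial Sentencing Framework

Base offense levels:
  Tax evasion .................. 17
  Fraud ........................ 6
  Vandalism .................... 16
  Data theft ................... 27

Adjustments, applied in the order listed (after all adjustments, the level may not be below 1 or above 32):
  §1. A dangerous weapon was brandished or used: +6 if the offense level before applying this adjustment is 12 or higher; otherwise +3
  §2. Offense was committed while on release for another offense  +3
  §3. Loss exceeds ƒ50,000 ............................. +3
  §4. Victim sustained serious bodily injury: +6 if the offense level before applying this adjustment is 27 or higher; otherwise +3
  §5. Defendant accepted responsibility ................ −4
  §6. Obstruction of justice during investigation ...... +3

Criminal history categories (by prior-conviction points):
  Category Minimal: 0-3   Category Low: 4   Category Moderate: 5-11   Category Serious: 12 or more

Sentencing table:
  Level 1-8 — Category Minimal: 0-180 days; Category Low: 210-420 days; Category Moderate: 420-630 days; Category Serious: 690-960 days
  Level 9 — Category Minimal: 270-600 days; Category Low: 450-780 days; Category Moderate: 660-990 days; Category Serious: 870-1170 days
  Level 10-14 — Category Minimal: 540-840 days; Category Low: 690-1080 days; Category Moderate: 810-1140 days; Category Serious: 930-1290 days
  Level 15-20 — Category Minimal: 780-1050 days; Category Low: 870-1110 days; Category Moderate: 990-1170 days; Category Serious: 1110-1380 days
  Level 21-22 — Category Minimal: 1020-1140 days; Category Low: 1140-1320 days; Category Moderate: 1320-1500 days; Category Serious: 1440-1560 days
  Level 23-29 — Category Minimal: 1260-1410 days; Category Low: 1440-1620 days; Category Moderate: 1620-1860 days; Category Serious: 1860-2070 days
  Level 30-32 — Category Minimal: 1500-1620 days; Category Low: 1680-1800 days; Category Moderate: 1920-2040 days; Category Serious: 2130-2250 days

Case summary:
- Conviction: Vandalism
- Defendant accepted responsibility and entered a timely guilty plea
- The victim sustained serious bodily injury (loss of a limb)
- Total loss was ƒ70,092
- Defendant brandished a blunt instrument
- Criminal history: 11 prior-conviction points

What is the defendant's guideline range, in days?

1620-1860 days

Base offense level for vandalism: 16.
§1 applies (level before this adjustment is 16 ≥ 12, so +6): 16 + 6 = 22.
§2 does not apply.
§3 applies: 22 + 3 = 25.
§4 applies (level before this adjustment is 25 < 27, so +3): 25 + 3 = 28.
§5 applies: 28 − 4 = 24.
§6 does not apply.
Final offense level: 24.
Criminal history: 11 prior points → Category Moderate (5-11).
Level 24 falls in the 23-29 band.
Grid: Level 23-29 × Category Moderate = 1620-1860 days.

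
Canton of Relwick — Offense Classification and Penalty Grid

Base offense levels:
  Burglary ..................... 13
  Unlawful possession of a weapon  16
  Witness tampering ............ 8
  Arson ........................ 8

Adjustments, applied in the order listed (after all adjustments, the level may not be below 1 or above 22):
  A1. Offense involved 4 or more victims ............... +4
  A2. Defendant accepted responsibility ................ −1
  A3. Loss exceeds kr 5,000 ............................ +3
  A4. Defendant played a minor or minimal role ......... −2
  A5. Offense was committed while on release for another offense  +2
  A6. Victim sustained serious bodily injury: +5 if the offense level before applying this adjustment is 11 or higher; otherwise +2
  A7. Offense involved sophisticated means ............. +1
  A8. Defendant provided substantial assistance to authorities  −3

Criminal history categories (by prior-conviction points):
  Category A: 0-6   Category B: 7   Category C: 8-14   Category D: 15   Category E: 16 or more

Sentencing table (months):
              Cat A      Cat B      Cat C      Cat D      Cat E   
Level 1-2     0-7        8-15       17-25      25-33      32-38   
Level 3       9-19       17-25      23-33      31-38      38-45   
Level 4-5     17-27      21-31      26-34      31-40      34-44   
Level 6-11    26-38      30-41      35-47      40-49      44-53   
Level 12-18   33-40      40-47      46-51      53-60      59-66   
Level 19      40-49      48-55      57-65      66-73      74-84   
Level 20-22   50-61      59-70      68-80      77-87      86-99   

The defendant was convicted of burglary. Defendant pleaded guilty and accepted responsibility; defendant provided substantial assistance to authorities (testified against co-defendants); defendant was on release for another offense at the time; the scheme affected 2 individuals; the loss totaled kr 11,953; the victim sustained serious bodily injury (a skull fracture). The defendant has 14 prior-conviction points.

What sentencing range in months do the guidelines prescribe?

57-65 months

Base offense level for burglary: 13.
A1 does not apply.
A2 applies: 13 − 1 = 12.
A3 applies: 12 + 3 = 15.
A5 applies: 15 + 2 = 17.
A6 applies (level before this adjustment is 17 ≥ 11, so +5): 17 + 5 = 22.
A7 does not apply.
A8 applies: 22 − 3 = 19.
Final offense level: 19.
Criminal history: 14 prior points → Category C (8-14).
Level 19 falls in the 19 band.
Grid: Level 19 × Category C = 57-65 months.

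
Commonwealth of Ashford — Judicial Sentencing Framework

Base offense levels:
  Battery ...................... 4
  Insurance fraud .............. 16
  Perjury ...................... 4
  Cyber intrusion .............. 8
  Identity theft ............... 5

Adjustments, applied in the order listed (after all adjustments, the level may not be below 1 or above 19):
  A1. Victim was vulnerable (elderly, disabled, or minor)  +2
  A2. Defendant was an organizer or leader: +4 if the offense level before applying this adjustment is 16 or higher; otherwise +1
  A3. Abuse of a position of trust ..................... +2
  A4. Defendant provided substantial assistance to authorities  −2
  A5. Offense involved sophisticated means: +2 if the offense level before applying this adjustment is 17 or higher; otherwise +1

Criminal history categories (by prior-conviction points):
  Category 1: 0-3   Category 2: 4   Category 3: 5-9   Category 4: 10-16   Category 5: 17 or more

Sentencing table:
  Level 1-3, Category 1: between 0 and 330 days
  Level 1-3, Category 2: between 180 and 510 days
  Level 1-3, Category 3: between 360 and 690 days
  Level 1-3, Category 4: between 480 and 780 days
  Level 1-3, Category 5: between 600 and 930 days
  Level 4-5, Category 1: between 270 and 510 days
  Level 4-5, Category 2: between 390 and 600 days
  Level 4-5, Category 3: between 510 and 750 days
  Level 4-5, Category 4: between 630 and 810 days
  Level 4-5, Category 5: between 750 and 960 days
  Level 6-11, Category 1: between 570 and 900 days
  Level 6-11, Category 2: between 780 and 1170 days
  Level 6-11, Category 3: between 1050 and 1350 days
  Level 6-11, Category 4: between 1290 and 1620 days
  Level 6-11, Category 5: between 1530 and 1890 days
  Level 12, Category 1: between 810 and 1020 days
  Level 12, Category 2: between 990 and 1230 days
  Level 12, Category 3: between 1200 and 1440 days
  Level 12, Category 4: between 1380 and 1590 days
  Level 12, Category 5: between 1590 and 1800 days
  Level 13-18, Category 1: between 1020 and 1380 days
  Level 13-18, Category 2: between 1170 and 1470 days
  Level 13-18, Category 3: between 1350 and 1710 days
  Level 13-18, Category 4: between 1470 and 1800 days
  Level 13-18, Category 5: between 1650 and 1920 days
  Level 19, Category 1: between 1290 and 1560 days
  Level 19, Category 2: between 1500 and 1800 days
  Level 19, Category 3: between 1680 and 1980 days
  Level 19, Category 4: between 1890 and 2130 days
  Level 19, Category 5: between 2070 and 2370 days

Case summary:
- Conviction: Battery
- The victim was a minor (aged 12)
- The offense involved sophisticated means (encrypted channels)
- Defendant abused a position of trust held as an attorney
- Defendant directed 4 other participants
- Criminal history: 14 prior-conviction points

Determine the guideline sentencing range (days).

Base offense level for battery: 4.
A1 applies: 4 + 2 = 6.
A2 applies (level before this adjustment is 6 < 16, so +1): 6 + 1 = 7.
A3 applies: 7 + 2 = 9.
A5 applies (level before this adjustment is 9 < 17, so +1): 9 + 1 = 10.
Final offense level: 10.
Criminal history: 14 prior points → Category 4 (10-16).
Level 10 falls in the 6-11 band.
Grid: Level 6-11 × Category 4 = 1290-1620 days.

1290-1620 days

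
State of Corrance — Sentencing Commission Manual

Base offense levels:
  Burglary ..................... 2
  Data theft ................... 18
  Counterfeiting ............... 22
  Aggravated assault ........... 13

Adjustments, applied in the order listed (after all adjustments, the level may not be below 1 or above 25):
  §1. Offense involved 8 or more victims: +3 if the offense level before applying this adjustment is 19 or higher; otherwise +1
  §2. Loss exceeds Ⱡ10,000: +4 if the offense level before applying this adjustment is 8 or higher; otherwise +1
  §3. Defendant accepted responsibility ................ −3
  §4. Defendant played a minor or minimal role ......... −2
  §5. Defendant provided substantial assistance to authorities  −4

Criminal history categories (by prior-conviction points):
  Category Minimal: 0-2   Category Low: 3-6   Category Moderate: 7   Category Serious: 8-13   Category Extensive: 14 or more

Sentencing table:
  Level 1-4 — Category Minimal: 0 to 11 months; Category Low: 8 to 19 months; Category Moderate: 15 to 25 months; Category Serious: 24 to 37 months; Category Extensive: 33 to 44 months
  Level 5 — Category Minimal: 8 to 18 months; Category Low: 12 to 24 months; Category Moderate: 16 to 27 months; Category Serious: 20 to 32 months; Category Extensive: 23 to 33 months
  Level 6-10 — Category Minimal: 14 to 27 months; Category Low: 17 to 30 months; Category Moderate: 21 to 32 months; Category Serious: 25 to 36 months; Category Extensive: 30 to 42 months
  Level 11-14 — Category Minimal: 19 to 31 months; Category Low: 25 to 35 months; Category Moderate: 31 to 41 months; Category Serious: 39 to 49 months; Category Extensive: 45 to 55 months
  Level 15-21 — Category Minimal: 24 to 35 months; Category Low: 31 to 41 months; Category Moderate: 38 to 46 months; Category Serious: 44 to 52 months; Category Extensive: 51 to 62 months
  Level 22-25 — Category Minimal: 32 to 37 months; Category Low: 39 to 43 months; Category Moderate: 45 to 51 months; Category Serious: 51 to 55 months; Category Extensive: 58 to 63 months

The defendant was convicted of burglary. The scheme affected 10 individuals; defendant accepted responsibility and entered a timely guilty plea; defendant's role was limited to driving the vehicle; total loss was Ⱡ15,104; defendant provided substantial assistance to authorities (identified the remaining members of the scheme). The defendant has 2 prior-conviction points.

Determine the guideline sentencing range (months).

0-11 months

Base offense level for burglary: 2.
§1 applies (level before this adjustment is 2 < 19, so +1): 2 + 1 = 3.
§2 applies (level before this adjustment is 3 < 8, so +1): 3 + 1 = 4.
§3 applies: 4 − 3 = 1.
§4 applies: 1 − 2 = -1.
§5 applies: -1 − 4 = -5.
Level -5 is below the minimum of 1; floored at 1.
Final offense level: 1.
Criminal history: 2 prior points → Category Minimal (0-2).
Level 1 falls in the 1-4 band.
Grid: Level 1-4 × Category Minimal = 0-11 months.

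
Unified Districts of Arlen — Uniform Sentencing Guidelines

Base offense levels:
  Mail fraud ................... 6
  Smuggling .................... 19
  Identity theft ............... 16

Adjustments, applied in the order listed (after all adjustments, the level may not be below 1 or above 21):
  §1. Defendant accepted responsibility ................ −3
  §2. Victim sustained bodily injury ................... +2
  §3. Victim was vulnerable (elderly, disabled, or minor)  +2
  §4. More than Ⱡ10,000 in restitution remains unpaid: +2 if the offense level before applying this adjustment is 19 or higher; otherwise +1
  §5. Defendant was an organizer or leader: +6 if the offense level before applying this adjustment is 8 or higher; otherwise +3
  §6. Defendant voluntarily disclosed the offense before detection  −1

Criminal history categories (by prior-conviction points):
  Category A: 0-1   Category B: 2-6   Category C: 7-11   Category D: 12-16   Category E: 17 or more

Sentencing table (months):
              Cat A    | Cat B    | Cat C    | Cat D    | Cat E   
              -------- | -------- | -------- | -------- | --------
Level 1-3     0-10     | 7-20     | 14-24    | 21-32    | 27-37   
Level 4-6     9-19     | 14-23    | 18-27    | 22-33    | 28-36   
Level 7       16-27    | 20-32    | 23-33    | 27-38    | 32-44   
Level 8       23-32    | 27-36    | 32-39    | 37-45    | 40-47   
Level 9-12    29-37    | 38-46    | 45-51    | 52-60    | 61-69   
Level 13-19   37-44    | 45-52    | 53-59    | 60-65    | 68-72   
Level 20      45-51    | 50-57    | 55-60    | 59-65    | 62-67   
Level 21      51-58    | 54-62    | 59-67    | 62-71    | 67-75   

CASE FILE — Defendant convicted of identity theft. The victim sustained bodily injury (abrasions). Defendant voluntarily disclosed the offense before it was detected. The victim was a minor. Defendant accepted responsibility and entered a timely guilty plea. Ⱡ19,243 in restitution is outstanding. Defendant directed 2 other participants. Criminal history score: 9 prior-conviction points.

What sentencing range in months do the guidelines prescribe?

59-67 months

Base offense level for identity theft: 16.
§1 applies: 16 − 3 = 13.
§2 applies: 13 + 2 = 15.
§3 applies: 15 + 2 = 17.
§4 applies (level before this adjustment is 17 < 19, so +1): 17 + 1 = 18.
§5 applies (level before this adjustment is 18 ≥ 8, so +6): 18 + 6 = 24.
§6 applies: 24 − 1 = 23.
Level 23 exceeds the maximum of 21; capped at 21.
Final offense level: 21.
Criminal history: 9 prior points → Category C (7-11).
Level 21 falls in the 21 band.
Grid: Level 21 × Category C = 59-67 months.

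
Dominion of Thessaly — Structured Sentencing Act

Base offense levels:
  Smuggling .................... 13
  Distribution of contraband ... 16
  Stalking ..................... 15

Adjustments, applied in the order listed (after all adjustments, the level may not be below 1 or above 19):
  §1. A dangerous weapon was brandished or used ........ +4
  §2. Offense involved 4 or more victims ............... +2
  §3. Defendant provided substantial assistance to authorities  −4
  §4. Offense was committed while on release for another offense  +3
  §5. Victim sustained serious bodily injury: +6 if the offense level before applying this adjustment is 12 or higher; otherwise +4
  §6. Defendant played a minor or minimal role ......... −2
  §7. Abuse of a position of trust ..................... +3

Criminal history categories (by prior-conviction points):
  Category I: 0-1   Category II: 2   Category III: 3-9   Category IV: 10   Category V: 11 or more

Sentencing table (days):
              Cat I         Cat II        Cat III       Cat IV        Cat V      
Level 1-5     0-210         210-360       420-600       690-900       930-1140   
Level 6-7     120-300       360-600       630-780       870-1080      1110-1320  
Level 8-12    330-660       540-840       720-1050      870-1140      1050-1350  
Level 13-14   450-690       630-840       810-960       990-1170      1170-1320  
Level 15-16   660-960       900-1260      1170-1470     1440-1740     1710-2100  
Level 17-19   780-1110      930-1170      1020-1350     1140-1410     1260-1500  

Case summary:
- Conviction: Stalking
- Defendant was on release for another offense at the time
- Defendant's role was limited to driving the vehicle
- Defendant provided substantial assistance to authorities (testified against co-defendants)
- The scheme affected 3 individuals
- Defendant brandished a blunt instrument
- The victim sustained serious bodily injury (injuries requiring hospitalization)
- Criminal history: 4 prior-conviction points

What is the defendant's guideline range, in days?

1020-1350 days

Base offense level for stalking: 15.
§1 applies: 15 + 4 = 19.
§3 applies: 19 − 4 = 15.
§4 applies: 15 + 3 = 18.
§5 applies (level before this adjustment is 18 ≥ 12, so +6): 18 + 6 = 24.
§6 applies: 24 − 2 = 22.
Level 22 exceeds the maximum of 19; capped at 19.
Final offense level: 19.
Criminal history: 4 prior points → Category III (3-9).
Level 19 falls in the 17-19 band.
Grid: Level 17-19 × Category III = 1020-1350 days.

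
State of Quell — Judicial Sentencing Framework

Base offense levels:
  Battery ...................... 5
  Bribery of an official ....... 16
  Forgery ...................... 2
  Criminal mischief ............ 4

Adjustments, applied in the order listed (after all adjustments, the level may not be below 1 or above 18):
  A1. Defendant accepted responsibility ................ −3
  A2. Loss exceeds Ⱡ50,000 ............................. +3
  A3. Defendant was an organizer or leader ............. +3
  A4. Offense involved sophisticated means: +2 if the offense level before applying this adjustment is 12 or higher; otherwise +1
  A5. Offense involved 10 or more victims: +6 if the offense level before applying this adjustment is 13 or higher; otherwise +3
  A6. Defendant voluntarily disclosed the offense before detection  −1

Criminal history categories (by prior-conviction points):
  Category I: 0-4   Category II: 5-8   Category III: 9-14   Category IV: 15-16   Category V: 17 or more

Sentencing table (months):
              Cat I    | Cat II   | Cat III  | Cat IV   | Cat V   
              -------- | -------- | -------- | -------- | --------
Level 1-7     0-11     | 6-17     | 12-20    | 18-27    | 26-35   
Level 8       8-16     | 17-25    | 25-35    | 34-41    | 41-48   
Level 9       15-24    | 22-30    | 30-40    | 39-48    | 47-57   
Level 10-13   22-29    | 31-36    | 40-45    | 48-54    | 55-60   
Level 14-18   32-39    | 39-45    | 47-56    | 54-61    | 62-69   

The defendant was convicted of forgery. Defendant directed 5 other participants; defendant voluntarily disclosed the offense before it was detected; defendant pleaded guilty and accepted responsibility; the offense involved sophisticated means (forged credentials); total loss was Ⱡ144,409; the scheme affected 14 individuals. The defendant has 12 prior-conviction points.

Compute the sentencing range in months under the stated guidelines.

Base offense level for forgery: 2.
A1 applies: 2 − 3 = -1.
A2 applies: -1 + 3 = 2.
A3 applies: 2 + 3 = 5.
A4 applies (level before this adjustment is 5 < 12, so +1): 5 + 1 = 6.
A5 applies (level before this adjustment is 6 < 13, so +3): 6 + 3 = 9.
A6 applies: 9 − 1 = 8.
Final offense level: 8.
Criminal history: 12 prior points → Category III (9-14).
Level 8 falls in the 8 band.
Grid: Level 8 × Category III = 25-35 months.

25-35 months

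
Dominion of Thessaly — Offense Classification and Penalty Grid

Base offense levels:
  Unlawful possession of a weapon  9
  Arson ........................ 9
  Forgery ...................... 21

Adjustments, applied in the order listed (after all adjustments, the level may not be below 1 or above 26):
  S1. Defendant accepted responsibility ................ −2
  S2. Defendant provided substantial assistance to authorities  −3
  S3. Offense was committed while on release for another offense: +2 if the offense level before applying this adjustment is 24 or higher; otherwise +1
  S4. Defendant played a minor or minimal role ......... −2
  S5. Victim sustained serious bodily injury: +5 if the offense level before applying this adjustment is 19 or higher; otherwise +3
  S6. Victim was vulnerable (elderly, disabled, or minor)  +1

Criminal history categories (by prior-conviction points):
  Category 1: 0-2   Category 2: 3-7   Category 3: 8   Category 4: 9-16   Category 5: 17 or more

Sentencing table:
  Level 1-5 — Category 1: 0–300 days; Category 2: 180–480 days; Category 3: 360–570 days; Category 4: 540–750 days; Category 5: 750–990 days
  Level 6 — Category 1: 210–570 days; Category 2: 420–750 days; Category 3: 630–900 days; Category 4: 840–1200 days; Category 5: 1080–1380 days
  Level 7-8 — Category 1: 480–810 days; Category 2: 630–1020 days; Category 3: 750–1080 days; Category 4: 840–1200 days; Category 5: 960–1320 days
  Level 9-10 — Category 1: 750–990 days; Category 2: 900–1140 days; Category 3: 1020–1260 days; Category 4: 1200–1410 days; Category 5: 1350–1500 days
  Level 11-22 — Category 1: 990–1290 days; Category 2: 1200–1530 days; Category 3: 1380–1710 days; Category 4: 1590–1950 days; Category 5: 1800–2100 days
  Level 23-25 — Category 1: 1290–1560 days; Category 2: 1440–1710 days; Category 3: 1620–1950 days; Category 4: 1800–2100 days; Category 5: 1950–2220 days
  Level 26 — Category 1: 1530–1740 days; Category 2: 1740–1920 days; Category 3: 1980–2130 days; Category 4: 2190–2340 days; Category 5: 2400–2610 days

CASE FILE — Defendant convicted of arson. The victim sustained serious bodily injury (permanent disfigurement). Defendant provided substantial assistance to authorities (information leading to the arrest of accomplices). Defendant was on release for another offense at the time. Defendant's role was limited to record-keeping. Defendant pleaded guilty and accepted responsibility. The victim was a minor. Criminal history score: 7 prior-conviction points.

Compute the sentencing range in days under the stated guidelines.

630-1020 days

Base offense level for arson: 9.
S1 applies: 9 − 2 = 7.
S2 applies: 7 − 3 = 4.
S3 applies (level before this adjustment is 4 < 24, so +1): 4 + 1 = 5.
S4 applies: 5 − 2 = 3.
S5 applies (level before this adjustment is 3 < 19, so +3): 3 + 3 = 6.
S6 applies: 6 + 1 = 7.
Final offense level: 7.
Criminal history: 7 prior points → Category 2 (3-7).
Level 7 falls in the 7-8 band.
Grid: Level 7-8 × Category 2 = 630-1020 days.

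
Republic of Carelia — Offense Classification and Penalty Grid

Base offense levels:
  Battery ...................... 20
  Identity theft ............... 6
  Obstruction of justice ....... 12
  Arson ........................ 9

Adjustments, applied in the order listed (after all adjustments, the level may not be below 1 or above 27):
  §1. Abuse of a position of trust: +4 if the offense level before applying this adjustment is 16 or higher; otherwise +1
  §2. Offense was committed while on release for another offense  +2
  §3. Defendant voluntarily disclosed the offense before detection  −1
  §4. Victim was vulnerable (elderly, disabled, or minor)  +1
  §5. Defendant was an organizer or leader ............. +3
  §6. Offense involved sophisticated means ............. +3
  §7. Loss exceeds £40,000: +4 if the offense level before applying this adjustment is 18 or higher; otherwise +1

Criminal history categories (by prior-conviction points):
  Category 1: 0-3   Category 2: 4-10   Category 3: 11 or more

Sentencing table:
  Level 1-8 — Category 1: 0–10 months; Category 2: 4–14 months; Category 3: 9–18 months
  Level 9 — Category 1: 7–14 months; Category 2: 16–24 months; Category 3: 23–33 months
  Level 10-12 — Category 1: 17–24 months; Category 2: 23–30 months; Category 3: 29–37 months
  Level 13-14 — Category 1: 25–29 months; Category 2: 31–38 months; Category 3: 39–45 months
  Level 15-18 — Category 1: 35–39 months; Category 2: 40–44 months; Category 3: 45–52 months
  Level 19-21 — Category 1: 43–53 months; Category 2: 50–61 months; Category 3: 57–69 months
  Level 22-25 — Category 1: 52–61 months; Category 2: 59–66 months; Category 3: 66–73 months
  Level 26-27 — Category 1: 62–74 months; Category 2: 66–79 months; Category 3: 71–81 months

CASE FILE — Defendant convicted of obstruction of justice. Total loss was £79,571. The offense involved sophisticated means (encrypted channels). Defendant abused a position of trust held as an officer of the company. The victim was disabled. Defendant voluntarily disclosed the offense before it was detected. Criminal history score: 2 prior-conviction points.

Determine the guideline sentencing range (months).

Base offense level for obstruction of justice: 12.
§1 applies (level before this adjustment is 12 < 16, so +1): 12 + 1 = 13.
§2 does not apply.
§3 applies: 13 − 1 = 12.
§4 applies: 12 + 1 = 13.
§5 does not apply.
§6 applies: 13 + 3 = 16.
§7 applies (level before this adjustment is 16 < 18, so +1): 16 + 1 = 17.
Final offense level: 17.
Criminal history: 2 prior points → Category 1 (0-3).
Level 17 falls in the 15-18 band.
Grid: Level 15-18 × Category 1 = 35-39 months.

35-39 months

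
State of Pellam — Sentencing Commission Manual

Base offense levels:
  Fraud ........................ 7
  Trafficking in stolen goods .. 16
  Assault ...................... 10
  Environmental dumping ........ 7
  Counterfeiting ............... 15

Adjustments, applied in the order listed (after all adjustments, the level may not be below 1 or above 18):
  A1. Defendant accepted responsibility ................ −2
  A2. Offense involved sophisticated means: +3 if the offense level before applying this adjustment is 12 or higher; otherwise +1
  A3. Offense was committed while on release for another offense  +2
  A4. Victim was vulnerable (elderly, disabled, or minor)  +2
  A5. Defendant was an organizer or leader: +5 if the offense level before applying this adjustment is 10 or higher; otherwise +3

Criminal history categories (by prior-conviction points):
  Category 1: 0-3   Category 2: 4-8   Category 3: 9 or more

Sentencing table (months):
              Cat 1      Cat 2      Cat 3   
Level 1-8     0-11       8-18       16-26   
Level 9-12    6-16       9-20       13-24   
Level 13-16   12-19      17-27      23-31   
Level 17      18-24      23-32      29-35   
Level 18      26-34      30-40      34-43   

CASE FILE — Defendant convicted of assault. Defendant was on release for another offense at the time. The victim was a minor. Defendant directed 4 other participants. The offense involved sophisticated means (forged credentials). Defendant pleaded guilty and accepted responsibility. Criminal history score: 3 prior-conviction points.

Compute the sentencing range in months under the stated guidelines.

Base offense level for assault: 10.
A1 applies: 10 − 2 = 8.
A2 applies (level before this adjustment is 8 < 12, so +1): 8 + 1 = 9.
A3 applies: 9 + 2 = 11.
A4 applies: 11 + 2 = 13.
A5 applies (level before this adjustment is 13 ≥ 10, so +5): 13 + 5 = 18.
Final offense level: 18.
Criminal history: 3 prior points → Category 1 (0-3).
Level 18 falls in the 18 band.
Grid: Level 18 × Category 1 = 26-34 months.

26-34 months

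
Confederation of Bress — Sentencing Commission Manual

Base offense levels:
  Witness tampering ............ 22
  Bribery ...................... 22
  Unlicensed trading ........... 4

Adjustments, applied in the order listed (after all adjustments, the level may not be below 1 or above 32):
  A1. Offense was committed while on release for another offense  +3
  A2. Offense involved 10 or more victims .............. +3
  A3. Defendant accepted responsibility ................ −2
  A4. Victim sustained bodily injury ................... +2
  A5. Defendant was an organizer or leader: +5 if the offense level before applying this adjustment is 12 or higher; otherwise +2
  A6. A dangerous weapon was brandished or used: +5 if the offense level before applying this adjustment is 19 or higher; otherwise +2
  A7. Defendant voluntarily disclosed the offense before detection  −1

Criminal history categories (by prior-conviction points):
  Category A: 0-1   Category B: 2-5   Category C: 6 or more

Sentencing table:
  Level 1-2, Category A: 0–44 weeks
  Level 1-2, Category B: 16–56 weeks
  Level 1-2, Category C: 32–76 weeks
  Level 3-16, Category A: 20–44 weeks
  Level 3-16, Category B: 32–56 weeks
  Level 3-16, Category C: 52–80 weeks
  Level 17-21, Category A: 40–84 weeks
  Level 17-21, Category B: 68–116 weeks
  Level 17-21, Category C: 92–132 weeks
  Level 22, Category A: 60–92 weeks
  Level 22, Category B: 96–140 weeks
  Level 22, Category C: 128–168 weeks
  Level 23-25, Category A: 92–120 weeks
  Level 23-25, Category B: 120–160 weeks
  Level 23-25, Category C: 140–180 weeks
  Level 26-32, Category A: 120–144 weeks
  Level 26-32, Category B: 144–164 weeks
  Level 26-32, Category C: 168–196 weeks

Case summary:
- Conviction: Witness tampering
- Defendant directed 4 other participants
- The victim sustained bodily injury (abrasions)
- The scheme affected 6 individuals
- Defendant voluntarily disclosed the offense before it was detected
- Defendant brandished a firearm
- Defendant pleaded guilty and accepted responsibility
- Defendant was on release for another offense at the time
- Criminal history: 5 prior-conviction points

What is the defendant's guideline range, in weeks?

144-164 weeks

Base offense level for witness tampering: 22.
A1 applies: 22 + 3 = 25.
A3 applies: 25 − 2 = 23.
A4 applies: 23 + 2 = 25.
A5 applies (level before this adjustment is 25 ≥ 12, so +5): 25 + 5 = 30.
A6 applies (level before this adjustment is 30 ≥ 19, so +5): 30 + 5 = 35.
A7 applies: 35 − 1 = 34.
Level 34 exceeds the maximum of 32; capped at 32.
Final offense level: 32.
Criminal history: 5 prior points → Category B (2-5).
Level 32 falls in the 26-32 band.
Grid: Level 26-32 × Category B = 144-164 weeks.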